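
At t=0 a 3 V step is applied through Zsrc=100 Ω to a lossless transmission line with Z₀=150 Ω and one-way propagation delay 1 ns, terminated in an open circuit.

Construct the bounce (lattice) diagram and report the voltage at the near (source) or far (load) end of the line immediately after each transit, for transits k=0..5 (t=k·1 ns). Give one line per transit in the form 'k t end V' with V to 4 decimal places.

Γ_L=1.000000, Γ_S=-0.200000; launch V₁=3·150/250=1.800000
k=0 src: V=1.8000
k=1 load: inc=1.800000, refl=1.800000·1.000000=1.8000; V=0.000000+1.800000+1.800000=3.6000
k=2 src: inc=1.800000, refl=1.800000·-0.200000=-0.3600; V=1.800000+1.800000+-0.360000=3.2400
k=3 load: inc=-0.360000, refl=-0.360000·1.000000=-0.3600; V=3.600000+-0.360000+-0.360000=2.8800
k=4 src: inc=-0.360000, refl=-0.360000·-0.200000=0.0720; V=3.240000+-0.360000+0.072000=2.9520
k=5 load: inc=0.072000, refl=0.072000·1.000000=0.0720; V=2.880000+0.072000+0.072000=3.0240

0 0 source 1.8000
1 1 load 3.6000
2 2 source 3.2400
3 3 load 2.8800
4 4 source 2.9520
5 5 load 3.0240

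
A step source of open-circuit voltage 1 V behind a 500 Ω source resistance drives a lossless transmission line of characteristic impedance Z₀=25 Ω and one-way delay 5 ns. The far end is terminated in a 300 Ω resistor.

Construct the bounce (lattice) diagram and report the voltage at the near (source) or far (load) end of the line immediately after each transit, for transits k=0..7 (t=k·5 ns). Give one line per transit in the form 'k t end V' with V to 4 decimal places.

Γ_L=0.846154, Γ_S=0.904762; launch V₁=1·25/525=0.047619
k=0 src: V=0.0476
k=1 load: inc=0.047619, refl=0.047619·0.846154=0.0403; V=0.000000+0.047619+0.040293=0.0879
k=2 src: inc=0.040293, refl=0.040293·0.904762=0.0365; V=0.047619+0.040293+0.036456=0.1244
k=3 load: inc=0.036456, refl=0.036456·0.846154=0.0308; V=0.087912+0.036456+0.030847=0.1552
k=4 src: inc=0.030847, refl=0.030847·0.904762=0.0279; V=0.124368+0.030847+0.027909=0.1831
k=5 load: inc=0.027909, refl=0.027909·0.846154=0.0236; V=0.155215+0.027909+0.023616=0.2067
k=6 src: inc=0.023616, refl=0.023616·0.904762=0.0214; V=0.183124+0.023616+0.021366=0.2281
k=7 load: inc=0.021366, refl=0.021366·0.846154=0.0181; V=0.206739+0.021366+0.018079=0.2462

0 0 source 0.0476
1 5 load 0.0879
2 10 source 0.1244
3 15 load 0.1552
4 20 source 0.1831
5 25 load 0.2067
6 30 source 0.2281
7 35 load 0.2462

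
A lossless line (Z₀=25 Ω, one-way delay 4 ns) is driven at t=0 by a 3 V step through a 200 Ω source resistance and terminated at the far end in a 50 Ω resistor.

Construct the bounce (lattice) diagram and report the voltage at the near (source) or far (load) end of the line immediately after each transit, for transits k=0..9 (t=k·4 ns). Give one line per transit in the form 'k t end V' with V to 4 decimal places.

0 0 source 0.3333
1 4 load 0.4444
2 8 source 0.5309
3 12 load 0.5597
4 16 source 0.5821
5 20 load 0.5895
6 24 source 0.5954
7 28 load 0.5973
8 32 source 0.5988
9 36 load 0.5993

Γ_L=0.333333, Γ_S=0.777778; launch V₁=3·25/225=0.333333
k=0 src: V=0.3333
k=1 load: inc=0.333333, refl=0.333333·0.333333=0.1111; V=0.000000+0.333333+0.111111=0.4444
k=2 src: inc=0.111111, refl=0.111111·0.777778=0.0864; V=0.333333+0.111111+0.086420=0.5309
k=3 load: inc=0.086420, refl=0.086420·0.333333=0.0288; V=0.444444+0.086420+0.028807=0.5597
k=4 src: inc=0.028807, refl=0.028807·0.777778=0.0224; V=0.530864+0.028807+0.022405=0.5821
k=5 load: inc=0.022405, refl=0.022405·0.333333=0.0075; V=0.559671+0.022405+0.007468=0.5895
k=6 src: inc=0.007468, refl=0.007468·0.777778=0.0058; V=0.582076+0.007468+0.005809=0.5954
k=7 load: inc=0.005809, refl=0.005809·0.333333=0.0019; V=0.589544+0.005809+0.001936=0.5973
k=8 src: inc=0.001936, refl=0.001936·0.777778=0.0015; V=0.595353+0.001936+0.001506=0.5988
k=9 load: inc=0.001506, refl=0.001506·0.333333=0.0005; V=0.597289+0.001506+0.000502=0.5993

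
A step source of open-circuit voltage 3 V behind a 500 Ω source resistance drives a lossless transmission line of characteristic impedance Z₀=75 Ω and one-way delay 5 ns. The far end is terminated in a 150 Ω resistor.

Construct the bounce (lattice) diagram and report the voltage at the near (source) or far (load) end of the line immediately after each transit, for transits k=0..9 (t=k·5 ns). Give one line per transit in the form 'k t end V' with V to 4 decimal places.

Γ_L=0.333333, Γ_S=0.739130; launch V₁=3·75/575=0.391304
k=0 src: V=0.3913
k=1 load: inc=0.391304, refl=0.391304·0.333333=0.1304; V=0.000000+0.391304+0.130435=0.5217
k=2 src: inc=0.130435, refl=0.130435·0.739130=0.0964; V=0.391304+0.130435+0.096408=0.6181
k=3 load: inc=0.096408, refl=0.096408·0.333333=0.0321; V=0.521739+0.096408+0.032136=0.6503
k=4 src: inc=0.032136, refl=0.032136·0.739130=0.0238; V=0.618147+0.032136+0.023753=0.6740
k=5 load: inc=0.023753, refl=0.023753·0.333333=0.0079; V=0.650284+0.023753+0.007918=0.6820
k=6 src: inc=0.007918, refl=0.007918·0.739130=0.0059; V=0.674036+0.007918+0.005852=0.6878
k=7 load: inc=0.005852, refl=0.005852·0.333333=0.0020; V=0.681954+0.005852+0.001951=0.6898
k=8 src: inc=0.001951, refl=0.001951·0.739130=0.0014; V=0.687806+0.001951+0.001442=0.6912
k=9 load: inc=0.001442, refl=0.001442·0.333333=0.0005; V=0.689757+0.001442+0.000481=0.6917

0 0 source 0.3913
1 5 load 0.5217
2 10 source 0.6181
3 15 load 0.6503
4 20 source 0.6740
5 25 load 0.6820
6 30 source 0.6878
7 35 load 0.6898
8 40 source 0.6912
9 45 load 0.6917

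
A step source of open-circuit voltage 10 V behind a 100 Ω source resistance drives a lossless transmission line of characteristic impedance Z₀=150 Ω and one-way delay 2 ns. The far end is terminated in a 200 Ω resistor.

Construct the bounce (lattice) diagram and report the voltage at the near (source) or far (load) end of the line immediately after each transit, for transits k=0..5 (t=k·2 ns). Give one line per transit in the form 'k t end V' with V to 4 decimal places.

0 0 source 6.0000
1 2 load 6.8571
2 4 source 6.6857
3 6 load 6.6612
4 8 source 6.6661
5 10 load 6.6668

Γ_L=0.142857, Γ_S=-0.200000; launch V₁=10·150/250=6.000000
k=0 src: V=6.0000
k=1 load: inc=6.000000, refl=6.000000·0.142857=0.8571; V=0.000000+6.000000+0.857143=6.8571
k=2 src: inc=0.857143, refl=0.857143·-0.200000=-0.1714; V=6.000000+0.857143+-0.171429=6.6857
k=3 load: inc=-0.171429, refl=-0.171429·0.142857=-0.0245; V=6.857143+-0.171429+-0.024490=6.6612
k=4 src: inc=-0.024490, refl=-0.024490·-0.200000=0.0049; V=6.685714+-0.024490+0.004898=6.6661
k=5 load: inc=0.004898, refl=0.004898·0.142857=0.0007; V=6.661224+0.004898+0.000700=6.6668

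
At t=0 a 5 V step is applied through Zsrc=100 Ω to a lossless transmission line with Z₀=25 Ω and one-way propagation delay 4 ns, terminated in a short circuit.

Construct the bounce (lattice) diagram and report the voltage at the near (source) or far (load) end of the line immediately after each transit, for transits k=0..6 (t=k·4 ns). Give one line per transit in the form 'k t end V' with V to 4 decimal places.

Γ_L=-1.000000, Γ_S=0.600000; launch V₁=5·25/125=1.000000
k=0 src: V=1.0000
k=1 load: inc=1.000000, refl=1.000000·-1.000000=-1.0000; V=0.000000+1.000000+-1.000000=0.0000
k=2 src: inc=-1.000000, refl=-1.000000·0.600000=-0.6000; V=1.000000+-1.000000+-0.600000=-0.6000
k=3 load: inc=-0.600000, refl=-0.600000·-1.000000=0.6000; V=0.000000+-0.600000+0.600000=0.0000
k=4 src: inc=0.600000, refl=0.600000·0.600000=0.3600; V=-0.600000+0.600000+0.360000=0.3600
k=5 load: inc=0.360000, refl=0.360000·-1.000000=-0.3600; V=0.000000+0.360000+-0.360000=0.0000
k=6 src: inc=-0.360000, refl=-0.360000·0.600000=-0.2160; V=0.360000+-0.360000+-0.216000=-0.2160

0 0 source 1.0000
1 4 load 0.0000
2 8 source -0.6000
3 12 load 0.0000
4 16 source 0.3600
5 20 load 0.0000
6 24 source -0.2160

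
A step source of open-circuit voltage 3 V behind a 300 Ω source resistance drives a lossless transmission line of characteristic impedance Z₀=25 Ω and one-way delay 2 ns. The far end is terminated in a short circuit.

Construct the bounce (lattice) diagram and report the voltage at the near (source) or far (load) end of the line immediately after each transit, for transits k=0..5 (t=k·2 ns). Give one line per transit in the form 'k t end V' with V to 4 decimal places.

0 0 source 0.2308
1 2 load 0.0000
2 4 source -0.1953
3 6 load 0.0000
4 8 source 0.1652
5 10 load 0.0000

Γ_L=-1.000000, Γ_S=0.846154; launch V₁=3·25/325=0.230769
k=0 src: V=0.2308
k=1 load: inc=0.230769, refl=0.230769·-1.000000=-0.2308; V=0.000000+0.230769+-0.230769=0.0000
k=2 src: inc=-0.230769, refl=-0.230769·0.846154=-0.1953; V=0.230769+-0.230769+-0.195266=-0.1953
k=3 load: inc=-0.195266, refl=-0.195266·-1.000000=0.1953; V=0.000000+-0.195266+0.195266=0.0000
k=4 src: inc=0.195266, refl=0.195266·0.846154=0.1652; V=-0.195266+0.195266+0.165225=0.1652
k=5 load: inc=0.165225, refl=0.165225·-1.000000=-0.1652; V=0.000000+0.165225+-0.165225=0.0000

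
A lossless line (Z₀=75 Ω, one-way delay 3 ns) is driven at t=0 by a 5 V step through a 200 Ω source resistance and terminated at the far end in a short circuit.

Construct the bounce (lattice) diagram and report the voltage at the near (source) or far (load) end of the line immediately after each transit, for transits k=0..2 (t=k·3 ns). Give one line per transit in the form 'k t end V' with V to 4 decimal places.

0 0 source 1.3636
1 3 load 0.0000
2 6 source -0.6198

Γ_L=-1.000000, Γ_S=0.454545; launch V₁=5·75/275=1.363636
k=0 src: V=1.3636
k=1 load: inc=1.363636, refl=1.363636·-1.000000=-1.3636; V=0.000000+1.363636+-1.363636=0.0000
k=2 src: inc=-1.363636, refl=-1.363636·0.454545=-0.6198; V=1.363636+-1.363636+-0.619835=-0.6198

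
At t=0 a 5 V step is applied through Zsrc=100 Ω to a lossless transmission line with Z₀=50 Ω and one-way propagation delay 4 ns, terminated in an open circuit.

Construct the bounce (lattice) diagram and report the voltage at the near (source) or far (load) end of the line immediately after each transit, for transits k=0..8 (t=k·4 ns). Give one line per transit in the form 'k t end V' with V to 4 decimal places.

Γ_L=1.000000, Γ_S=0.333333; launch V₁=5·50/150=1.666667
k=0 src: V=1.6667
k=1 load: inc=1.666667, refl=1.666667·1.000000=1.6667; V=0.000000+1.666667+1.666667=3.3333
k=2 src: inc=1.666667, refl=1.666667·0.333333=0.5556; V=1.666667+1.666667+0.555556=3.8889
k=3 load: inc=0.555556, refl=0.555556·1.000000=0.5556; V=3.333333+0.555556+0.555556=4.4444
k=4 src: inc=0.555556, refl=0.555556·0.333333=0.1852; V=3.888889+0.555556+0.185185=4.6296
k=5 load: inc=0.185185, refl=0.185185·1.000000=0.1852; V=4.444444+0.185185+0.185185=4.8148
k=6 src: inc=0.185185, refl=0.185185·0.333333=0.0617; V=4.629630+0.185185+0.061728=4.8765
k=7 load: inc=0.061728, refl=0.061728·1.000000=0.0617; V=4.814815+0.061728+0.061728=4.9383
k=8 src: inc=0.061728, refl=0.061728·0.333333=0.0206; V=4.876543+0.061728+0.020576=4.9588

0 0 source 1.6667
1 4 load 3.3333
2 8 source 3.8889
3 12 load 4.4444
4 16 source 4.6296
5 20 load 4.8148
6 24 source 4.8765
7 28 load 4.9383
8 32 source 4.9588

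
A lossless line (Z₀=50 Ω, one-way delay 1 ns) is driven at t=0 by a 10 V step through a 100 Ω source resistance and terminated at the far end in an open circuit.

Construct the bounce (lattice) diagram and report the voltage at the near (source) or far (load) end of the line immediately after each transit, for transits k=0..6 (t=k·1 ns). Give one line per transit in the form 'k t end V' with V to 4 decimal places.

Γ_L=1.000000, Γ_S=0.333333; launch V₁=10·50/150=3.333333
k=0 src: V=3.3333
k=1 load: inc=3.333333, refl=3.333333·1.000000=3.3333; V=0.000000+3.333333+3.333333=6.6667
k=2 src: inc=3.333333, refl=3.333333·0.333333=1.1111; V=3.333333+3.333333+1.111111=7.7778
k=3 load: inc=1.111111, refl=1.111111·1.000000=1.1111; V=6.666667+1.111111+1.111111=8.8889
k=4 src: inc=1.111111, refl=1.111111·0.333333=0.3704; V=7.777778+1.111111+0.370370=9.2593
k=5 load: inc=0.370370, refl=0.370370·1.000000=0.3704; V=8.888889+0.370370+0.370370=9.6296
k=6 src: inc=0.370370, refl=0.370370·0.333333=0.1235; V=9.259259+0.370370+0.123457=9.7531

0 0 source 3.3333
1 1 load 6.6667
2 2 source 7.7778
3 3 load 8.8889
4 4 source 9.2593
5 5 load 9.6296
6 6 source 9.7531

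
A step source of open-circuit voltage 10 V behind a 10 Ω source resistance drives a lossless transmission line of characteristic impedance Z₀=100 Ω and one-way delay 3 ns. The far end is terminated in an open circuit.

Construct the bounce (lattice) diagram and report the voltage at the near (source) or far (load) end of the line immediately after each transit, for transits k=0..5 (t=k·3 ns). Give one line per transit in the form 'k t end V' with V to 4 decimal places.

Γ_L=1.000000, Γ_S=-0.818182; launch V₁=10·100/110=9.090909
k=0 src: V=9.0909
k=1 load: inc=9.090909, refl=9.090909·1.000000=9.0909; V=0.000000+9.090909+9.090909=18.1818
k=2 src: inc=9.090909, refl=9.090909·-0.818182=-7.4380; V=9.090909+9.090909+-7.438017=10.7438
k=3 load: inc=-7.438017, refl=-7.438017·1.000000=-7.4380; V=18.181818+-7.438017+-7.438017=3.3058
k=4 src: inc=-7.438017, refl=-7.438017·-0.818182=6.0856; V=10.743802+-7.438017+6.085650=9.3914
k=5 load: inc=6.085650, refl=6.085650·1.000000=6.0856; V=3.305785+6.085650+6.085650=15.4771

0 0 source 9.0909
1 3 load 18.1818
2 6 source 10.7438
3 9 load 3.3058
4 12 source 9.3914
5 15 load 15.4771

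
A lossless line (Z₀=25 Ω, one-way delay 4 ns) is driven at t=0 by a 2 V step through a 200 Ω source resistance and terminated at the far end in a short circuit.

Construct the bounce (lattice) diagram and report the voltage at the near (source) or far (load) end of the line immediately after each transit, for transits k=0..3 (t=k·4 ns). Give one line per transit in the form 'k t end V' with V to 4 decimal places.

Γ_L=-1.000000, Γ_S=0.777778; launch V₁=2·25/225=0.222222
k=0 src: V=0.2222
k=1 load: inc=0.222222, refl=0.222222·-1.000000=-0.2222; V=0.000000+0.222222+-0.222222=0.0000
k=2 src: inc=-0.222222, refl=-0.222222·0.777778=-0.1728; V=0.222222+-0.222222+-0.172840=-0.1728
k=3 load: inc=-0.172840, refl=-0.172840·-1.000000=0.1728; V=0.000000+-0.172840+0.172840=0.0000

0 0 source 0.2222
1 4 load 0.0000
2 8 source -0.1728
3 12 load 0.0000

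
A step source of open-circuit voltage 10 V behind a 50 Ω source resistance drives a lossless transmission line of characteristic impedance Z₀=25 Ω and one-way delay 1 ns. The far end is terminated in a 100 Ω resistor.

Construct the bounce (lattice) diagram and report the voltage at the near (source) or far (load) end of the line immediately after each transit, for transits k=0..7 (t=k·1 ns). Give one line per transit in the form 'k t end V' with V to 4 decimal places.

0 0 source 3.3333
1 1 load 5.3333
2 2 source 6.0000
3 3 load 6.4000
4 4 source 6.5333
5 5 load 6.6133
6 6 source 6.6400
7 7 load 6.6560

Γ_L=0.600000, Γ_S=0.333333; launch V₁=10·25/75=3.333333
k=0 src: V=3.3333
k=1 load: inc=3.333333, refl=3.333333·0.600000=2.0000; V=0.000000+3.333333+2.000000=5.3333
k=2 src: inc=2.000000, refl=2.000000·0.333333=0.6667; V=3.333333+2.000000+0.666667=6.0000
k=3 load: inc=0.666667, refl=0.666667·0.600000=0.4000; V=5.333333+0.666667+0.400000=6.4000
k=4 src: inc=0.400000, refl=0.400000·0.333333=0.1333; V=6.000000+0.400000+0.133333=6.5333
k=5 load: inc=0.133333, refl=0.133333·0.600000=0.0800; V=6.400000+0.133333+0.080000=6.6133
k=6 src: inc=0.080000, refl=0.080000·0.333333=0.0267; V=6.533333+0.080000+0.026667=6.6400
k=7 load: inc=0.026667, refl=0.026667·0.600000=0.0160; V=6.613333+0.026667+0.016000=6.6560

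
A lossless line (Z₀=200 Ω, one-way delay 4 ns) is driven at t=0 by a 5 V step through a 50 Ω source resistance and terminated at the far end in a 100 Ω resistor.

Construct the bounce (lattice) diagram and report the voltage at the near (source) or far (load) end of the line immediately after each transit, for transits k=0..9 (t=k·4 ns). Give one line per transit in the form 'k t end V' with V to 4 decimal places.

Γ_L=-0.333333, Γ_S=-0.600000; launch V₁=5·200/250=4.000000
k=0 src: V=4.0000
k=1 load: inc=4.000000, refl=4.000000·-0.333333=-1.3333; V=0.000000+4.000000+-1.333333=2.6667
k=2 src: inc=-1.333333, refl=-1.333333·-0.600000=0.8000; V=4.000000+-1.333333+0.800000=3.4667
k=3 load: inc=0.800000, refl=0.800000·-0.333333=-0.2667; V=2.666667+0.800000+-0.266667=3.2000
k=4 src: inc=-0.266667, refl=-0.266667·-0.600000=0.1600; V=3.466667+-0.266667+0.160000=3.3600
k=5 load: inc=0.160000, refl=0.160000·-0.333333=-0.0533; V=3.200000+0.160000+-0.053333=3.3067
k=6 src: inc=-0.053333, refl=-0.053333·-0.600000=0.0320; V=3.360000+-0.053333+0.032000=3.3387
k=7 load: inc=0.032000, refl=0.032000·-0.333333=-0.0107; V=3.306667+0.032000+-0.010667=3.3280
k=8 src: inc=-0.010667, refl=-0.010667·-0.600000=0.0064; V=3.338667+-0.010667+0.006400=3.3344
k=9 load: inc=0.006400, refl=0.006400·-0.333333=-0.0021; V=3.328000+0.006400+-0.002133=3.3323

0 0 source 4.0000
1 4 load 2.6667
2 8 source 3.4667
3 12 load 3.2000
4 16 source 3.3600
5 20 load 3.3067
6 24 source 3.3387
7 28 load 3.3280
8 32 source 3.3344
9 36 load 3.3323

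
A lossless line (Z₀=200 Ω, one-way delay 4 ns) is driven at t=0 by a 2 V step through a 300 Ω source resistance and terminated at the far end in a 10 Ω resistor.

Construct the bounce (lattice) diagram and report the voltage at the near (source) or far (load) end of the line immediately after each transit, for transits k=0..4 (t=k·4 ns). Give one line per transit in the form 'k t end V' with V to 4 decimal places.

0 0 source 0.8000
1 4 load 0.0762
2 8 source -0.0686
3 12 load 0.0624
4 16 source 0.0886

Γ_L=-0.904762, Γ_S=0.200000; launch V₁=2·200/500=0.800000
k=0 src: V=0.8000
k=1 load: inc=0.800000, refl=0.800000·-0.904762=-0.7238; V=0.000000+0.800000+-0.723810=0.0762
k=2 src: inc=-0.723810, refl=-0.723810·0.200000=-0.1448; V=0.800000+-0.723810+-0.144762=-0.0686
k=3 load: inc=-0.144762, refl=-0.144762·-0.904762=0.1310; V=0.076190+-0.144762+0.130975=0.0624
k=4 src: inc=0.130975, refl=0.130975·0.200000=0.0262; V=-0.068571+0.130975+0.026195=0.0886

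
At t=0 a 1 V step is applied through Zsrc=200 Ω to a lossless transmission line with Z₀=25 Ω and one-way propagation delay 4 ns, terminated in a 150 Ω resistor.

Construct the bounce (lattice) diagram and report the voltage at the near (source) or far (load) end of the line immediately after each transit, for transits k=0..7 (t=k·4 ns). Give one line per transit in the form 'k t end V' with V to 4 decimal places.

Γ_L=0.714286, Γ_S=0.777778; launch V₁=1·25/225=0.111111
k=0 src: V=0.1111
k=1 load: inc=0.111111, refl=0.111111·0.714286=0.0794; V=0.000000+0.111111+0.079365=0.1905
k=2 src: inc=0.079365, refl=0.079365·0.777778=0.0617; V=0.111111+0.079365+0.061728=0.2522
k=3 load: inc=0.061728, refl=0.061728·0.714286=0.0441; V=0.190476+0.061728+0.044092=0.2963
k=4 src: inc=0.044092, refl=0.044092·0.777778=0.0343; V=0.252205+0.044092+0.034294=0.3306
k=5 load: inc=0.034294, refl=0.034294·0.714286=0.0245; V=0.296296+0.034294+0.024495=0.3551
k=6 src: inc=0.024495, refl=0.024495·0.777778=0.0191; V=0.330590+0.024495+0.019052=0.3741
k=7 load: inc=0.019052, refl=0.019052·0.714286=0.0136; V=0.355085+0.019052+0.013609=0.3877

0 0 source 0.1111
1 4 load 0.1905
2 8 source 0.2522
3 12 load 0.2963
4 16 source 0.3306
5 20 load 0.3551
6 24 source 0.3741
7 28 load 0.3877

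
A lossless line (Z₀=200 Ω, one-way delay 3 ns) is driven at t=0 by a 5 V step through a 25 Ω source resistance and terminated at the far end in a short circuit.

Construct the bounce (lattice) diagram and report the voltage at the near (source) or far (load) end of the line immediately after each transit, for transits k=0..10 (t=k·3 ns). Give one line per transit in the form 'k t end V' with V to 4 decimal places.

Γ_L=-1.000000, Γ_S=-0.777778; launch V₁=5·200/225=4.444444
k=0 src: V=4.4444
k=1 load: inc=4.444444, refl=4.444444·-1.000000=-4.4444; V=0.000000+4.444444+-4.444444=0.0000
k=2 src: inc=-4.444444, refl=-4.444444·-0.777778=3.4568; V=4.444444+-4.444444+3.456790=3.4568
k=3 load: inc=3.456790, refl=3.456790·-1.000000=-3.4568; V=0.000000+3.456790+-3.456790=0.0000
k=4 src: inc=-3.456790, refl=-3.456790·-0.777778=2.6886; V=3.456790+-3.456790+2.688615=2.6886
k=5 load: inc=2.688615, refl=2.688615·-1.000000=-2.6886; V=0.000000+2.688615+-2.688615=0.0000
k=6 src: inc=-2.688615, refl=-2.688615·-0.777778=2.0911; V=2.688615+-2.688615+2.091145=2.0911
k=7 load: inc=2.091145, refl=2.091145·-1.000000=-2.0911; V=0.000000+2.091145+-2.091145=0.0000
k=8 src: inc=-2.091145, refl=-2.091145·-0.777778=1.6264; V=2.091145+-2.091145+1.626446=1.6264
k=9 load: inc=1.626446, refl=1.626446·-1.000000=-1.6264; V=0.000000+1.626446+-1.626446=0.0000
k=10 src: inc=-1.626446, refl=-1.626446·-0.777778=1.2650; V=1.626446+-1.626446+1.265013=1.2650

0 0 source 4.4444
1 3 load 0.0000
2 6 source 3.4568
3 9 load 0.0000
4 12 source 2.6886
5 15 load 0.0000
6 18 source 2.0911
7 21 load 0.0000
8 24 source 1.6264
9 27 load 0.0000
10 30 source 1.2650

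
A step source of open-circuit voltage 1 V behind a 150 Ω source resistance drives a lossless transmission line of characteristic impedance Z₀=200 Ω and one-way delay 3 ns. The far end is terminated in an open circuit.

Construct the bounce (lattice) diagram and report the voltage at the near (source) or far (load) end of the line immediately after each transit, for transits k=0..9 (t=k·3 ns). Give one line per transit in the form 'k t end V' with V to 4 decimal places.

Γ_L=1.000000, Γ_S=-0.142857; launch V₁=1·200/350=0.571429
k=0 src: V=0.5714
k=1 load: inc=0.571429, refl=0.571429·1.000000=0.5714; V=0.000000+0.571429+0.571429=1.1429
k=2 src: inc=0.571429, refl=0.571429·-0.142857=-0.0816; V=0.571429+0.571429+-0.081633=1.0612
k=3 load: inc=-0.081633, refl=-0.081633·1.000000=-0.0816; V=1.142857+-0.081633+-0.081633=0.9796
k=4 src: inc=-0.081633, refl=-0.081633·-0.142857=0.0117; V=1.061224+-0.081633+0.011662=0.9913
k=5 load: inc=0.011662, refl=0.011662·1.000000=0.0117; V=0.979592+0.011662+0.011662=1.0029
k=6 src: inc=0.011662, refl=0.011662·-0.142857=-0.0017; V=0.991254+0.011662+-0.001666=1.0012
k=7 load: inc=-0.001666, refl=-0.001666·1.000000=-0.0017; V=1.002915+-0.001666+-0.001666=0.9996
k=8 src: inc=-0.001666, refl=-0.001666·-0.142857=0.0002; V=1.001249+-0.001666+0.000238=0.9998
k=9 load: inc=0.000238, refl=0.000238·1.000000=0.0002; V=0.999584+0.000238+0.000238=1.0001

0 0 source 0.5714
1 3 load 1.1429
2 6 source 1.0612
3 9 load 0.9796
4 12 source 0.9913
5 15 load 1.0029
6 18 source 1.0012
7 21 load 0.9996
8 24 source 0.9998
9 27 load 1.0001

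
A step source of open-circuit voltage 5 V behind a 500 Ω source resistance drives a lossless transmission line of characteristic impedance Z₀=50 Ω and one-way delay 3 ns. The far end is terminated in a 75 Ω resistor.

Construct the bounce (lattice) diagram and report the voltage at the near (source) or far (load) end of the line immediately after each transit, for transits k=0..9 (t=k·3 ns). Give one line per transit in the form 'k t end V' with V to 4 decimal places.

Γ_L=0.200000, Γ_S=0.818182; launch V₁=5·50/550=0.454545
k=0 src: V=0.4545
k=1 load: inc=0.454545, refl=0.454545·0.200000=0.0909; V=0.000000+0.454545+0.090909=0.5455
k=2 src: inc=0.090909, refl=0.090909·0.818182=0.0744; V=0.454545+0.090909+0.074380=0.6198
k=3 load: inc=0.074380, refl=0.074380·0.200000=0.0149; V=0.545455+0.074380+0.014876=0.6347
k=4 src: inc=0.014876, refl=0.014876·0.818182=0.0122; V=0.619835+0.014876+0.012171=0.6469
k=5 load: inc=0.012171, refl=0.012171·0.200000=0.0024; V=0.634711+0.012171+0.002434=0.6493
k=6 src: inc=0.002434, refl=0.002434·0.818182=0.0020; V=0.646882+0.002434+0.001992=0.6513
k=7 load: inc=0.001992, refl=0.001992·0.200000=0.0004; V=0.649316+0.001992+0.000398=0.6517
k=8 src: inc=0.000398, refl=0.000398·0.818182=0.0003; V=0.651308+0.000398+0.000326=0.6520
k=9 load: inc=0.000326, refl=0.000326·0.200000=0.0001; V=0.651706+0.000326+0.000065=0.6521

0 0 source 0.4545
1 3 load 0.5455
2 6 source 0.6198
3 9 load 0.6347
4 12 source 0.6469
5 15 load 0.6493
6 18 source 0.6513
7 21 load 0.6517
8 24 source 0.6520
9 27 load 0.6521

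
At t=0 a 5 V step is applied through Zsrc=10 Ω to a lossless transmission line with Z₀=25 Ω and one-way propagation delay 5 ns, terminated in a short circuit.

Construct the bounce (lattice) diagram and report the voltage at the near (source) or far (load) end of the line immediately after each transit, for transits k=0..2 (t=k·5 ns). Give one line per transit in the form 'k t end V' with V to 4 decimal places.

Γ_L=-1.000000, Γ_S=-0.428571; launch V₁=5·25/35=3.571429
k=0 src: V=3.5714
k=1 load: inc=3.571429, refl=3.571429·-1.000000=-3.5714; V=0.000000+3.571429+-3.571429=0.0000
k=2 src: inc=-3.571429, refl=-3.571429·-0.428571=1.5306; V=3.571429+-3.571429+1.530612=1.5306

0 0 source 3.5714
1 5 load 0.0000
2 10 source 1.5306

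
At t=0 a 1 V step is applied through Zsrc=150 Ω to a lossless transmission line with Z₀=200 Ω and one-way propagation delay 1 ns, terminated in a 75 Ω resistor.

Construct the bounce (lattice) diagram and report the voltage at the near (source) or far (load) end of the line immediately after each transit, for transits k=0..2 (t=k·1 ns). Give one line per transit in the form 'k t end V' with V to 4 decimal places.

0 0 source 0.5714
1 1 load 0.3117
2 2 source 0.3488

Γ_L=-0.454545, Γ_S=-0.142857; launch V₁=1·200/350=0.571429
k=0 src: V=0.5714
k=1 load: inc=0.571429, refl=0.571429·-0.454545=-0.2597; V=0.000000+0.571429+-0.259740=0.3117
k=2 src: inc=-0.259740, refl=-0.259740·-0.142857=0.0371; V=0.571429+-0.259740+0.037106=0.3488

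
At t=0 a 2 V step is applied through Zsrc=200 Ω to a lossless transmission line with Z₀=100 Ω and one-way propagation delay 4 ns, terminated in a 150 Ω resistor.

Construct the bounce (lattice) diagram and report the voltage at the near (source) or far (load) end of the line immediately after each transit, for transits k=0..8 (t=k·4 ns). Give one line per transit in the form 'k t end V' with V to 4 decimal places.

0 0 source 0.6667
1 4 load 0.8000
2 8 source 0.8444
3 12 load 0.8533
4 16 source 0.8563
5 20 load 0.8569
6 24 source 0.8571
7 28 load 0.8571
8 32 source 0.8571

Γ_L=0.200000, Γ_S=0.333333; launch V₁=2·100/300=0.666667
k=0 src: V=0.6667
k=1 load: inc=0.666667, refl=0.666667·0.200000=0.1333; V=0.000000+0.666667+0.133333=0.8000
k=2 src: inc=0.133333, refl=0.133333·0.333333=0.0444; V=0.666667+0.133333+0.044444=0.8444
k=3 load: inc=0.044444, refl=0.044444·0.200000=0.0089; V=0.800000+0.044444+0.008889=0.8533
k=4 src: inc=0.008889, refl=0.008889·0.333333=0.0030; V=0.844444+0.008889+0.002963=0.8563
k=5 load: inc=0.002963, refl=0.002963·0.200000=0.0006; V=0.853333+0.002963+0.000593=0.8569
k=6 src: inc=0.000593, refl=0.000593·0.333333=0.0002; V=0.856296+0.000593+0.000198=0.8571
k=7 load: inc=0.000198, refl=0.000198·0.200000=0.0000; V=0.856889+0.000198+0.000040=0.8571
k=8 src: inc=0.000040, refl=0.000040·0.333333=0.0000; V=0.857086+0.000040+0.000013=0.8571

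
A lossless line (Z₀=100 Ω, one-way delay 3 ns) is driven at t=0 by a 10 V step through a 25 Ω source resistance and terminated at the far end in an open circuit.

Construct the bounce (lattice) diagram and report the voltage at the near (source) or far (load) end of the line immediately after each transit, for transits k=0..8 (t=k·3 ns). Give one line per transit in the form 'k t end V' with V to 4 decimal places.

0 0 source 8.0000
1 3 load 16.0000
2 6 source 11.2000
3 9 load 6.4000
4 12 source 9.2800
5 15 load 12.1600
6 18 source 10.4320
7 21 load 8.7040
8 24 source 9.7408

Γ_L=1.000000, Γ_S=-0.600000; launch V₁=10·100/125=8.000000
k=0 src: V=8.0000
k=1 load: inc=8.000000, refl=8.000000·1.000000=8.0000; V=0.000000+8.000000+8.000000=16.0000
k=2 src: inc=8.000000, refl=8.000000·-0.600000=-4.8000; V=8.000000+8.000000+-4.800000=11.2000
k=3 load: inc=-4.800000, refl=-4.800000·1.000000=-4.8000; V=16.000000+-4.800000+-4.800000=6.4000
k=4 src: inc=-4.800000, refl=-4.800000·-0.600000=2.8800; V=11.200000+-4.800000+2.880000=9.2800
k=5 load: inc=2.880000, refl=2.880000·1.000000=2.8800; V=6.400000+2.880000+2.880000=12.1600
k=6 src: inc=2.880000, refl=2.880000·-0.600000=-1.7280; V=9.280000+2.880000+-1.728000=10.4320
k=7 load: inc=-1.728000, refl=-1.728000·1.000000=-1.7280; V=12.160000+-1.728000+-1.728000=8.7040
k=8 src: inc=-1.728000, refl=-1.728000·-0.600000=1.0368; V=10.432000+-1.728000+1.036800=9.7408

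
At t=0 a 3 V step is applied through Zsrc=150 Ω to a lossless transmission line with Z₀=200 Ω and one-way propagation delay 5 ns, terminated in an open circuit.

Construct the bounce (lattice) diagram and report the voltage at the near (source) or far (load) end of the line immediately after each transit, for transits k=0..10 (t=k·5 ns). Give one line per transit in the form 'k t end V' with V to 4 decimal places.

Γ_L=1.000000, Γ_S=-0.142857; launch V₁=3·200/350=1.714286
k=0 src: V=1.7143
k=1 load: inc=1.714286, refl=1.714286·1.000000=1.7143; V=0.000000+1.714286+1.714286=3.4286
k=2 src: inc=1.714286, refl=1.714286·-0.142857=-0.2449; V=1.714286+1.714286+-0.244898=3.1837
k=3 load: inc=-0.244898, refl=-0.244898·1.000000=-0.2449; V=3.428571+-0.244898+-0.244898=2.9388
k=4 src: inc=-0.244898, refl=-0.244898·-0.142857=0.0350; V=3.183673+-0.244898+0.034985=2.9738
k=5 load: inc=0.034985, refl=0.034985·1.000000=0.0350; V=2.938776+0.034985+0.034985=3.0087
k=6 src: inc=0.034985, refl=0.034985·-0.142857=-0.0050; V=2.973761+0.034985+-0.004998=3.0037
k=7 load: inc=-0.004998, refl=-0.004998·1.000000=-0.0050; V=3.008746+-0.004998+-0.004998=2.9988
k=8 src: inc=-0.004998, refl=-0.004998·-0.142857=0.0007; V=3.003748+-0.004998+0.000714=2.9995
k=9 load: inc=0.000714, refl=0.000714·1.000000=0.0007; V=2.998751+0.000714+0.000714=3.0002
k=10 src: inc=0.000714, refl=0.000714·-0.142857=-0.0001; V=2.999465+0.000714+-0.000102=3.0001

0 0 source 1.7143
1 5 load 3.4286
2 10 source 3.1837
3 15 load 2.9388
4 20 source 2.9738
5 25 load 3.0087
6 30 source 3.0037
7 35 load 2.9988
8 40 source 2.9995
9 45 load 3.0002
10 50 source 3.0001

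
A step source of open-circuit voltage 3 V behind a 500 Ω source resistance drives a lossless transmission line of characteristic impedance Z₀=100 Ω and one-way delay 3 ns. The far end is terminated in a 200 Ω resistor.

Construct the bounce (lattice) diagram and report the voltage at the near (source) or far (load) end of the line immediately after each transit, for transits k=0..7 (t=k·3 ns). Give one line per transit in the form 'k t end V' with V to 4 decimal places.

0 0 source 0.5000
1 3 load 0.6667
2 6 source 0.7778
3 9 load 0.8148
4 12 source 0.8395
5 15 load 0.8477
6 18 source 0.8532
7 21 load 0.8551

Γ_L=0.333333, Γ_S=0.666667; launch V₁=3·100/600=0.500000
k=0 src: V=0.5000
k=1 load: inc=0.500000, refl=0.500000·0.333333=0.1667; V=0.000000+0.500000+0.166667=0.6667
k=2 src: inc=0.166667, refl=0.166667·0.666667=0.1111; V=0.500000+0.166667+0.111111=0.7778
k=3 load: inc=0.111111, refl=0.111111·0.333333=0.0370; V=0.666667+0.111111+0.037037=0.8148
k=4 src: inc=0.037037, refl=0.037037·0.666667=0.0247; V=0.777778+0.037037+0.024691=0.8395
k=5 load: inc=0.024691, refl=0.024691·0.333333=0.0082; V=0.814815+0.024691+0.008230=0.8477
k=6 src: inc=0.008230, refl=0.008230·0.666667=0.0055; V=0.839506+0.008230+0.005487=0.8532
k=7 load: inc=0.005487, refl=0.005487·0.333333=0.0018; V=0.847737+0.005487+0.001829=0.8551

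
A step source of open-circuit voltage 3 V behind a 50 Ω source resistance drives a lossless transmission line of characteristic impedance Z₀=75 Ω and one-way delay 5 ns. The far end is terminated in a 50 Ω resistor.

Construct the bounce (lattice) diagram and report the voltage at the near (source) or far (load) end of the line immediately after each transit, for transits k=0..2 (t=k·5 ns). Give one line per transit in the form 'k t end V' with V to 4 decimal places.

Γ_L=-0.200000, Γ_S=-0.200000; launch V₁=3·75/125=1.800000
k=0 src: V=1.8000
k=1 load: inc=1.800000, refl=1.800000·-0.200000=-0.3600; V=0.000000+1.800000+-0.360000=1.4400
k=2 src: inc=-0.360000, refl=-0.360000·-0.200000=0.0720; V=1.800000+-0.360000+0.072000=1.5120

0 0 source 1.8000
1 5 load 1.4400
2 10 source 1.5120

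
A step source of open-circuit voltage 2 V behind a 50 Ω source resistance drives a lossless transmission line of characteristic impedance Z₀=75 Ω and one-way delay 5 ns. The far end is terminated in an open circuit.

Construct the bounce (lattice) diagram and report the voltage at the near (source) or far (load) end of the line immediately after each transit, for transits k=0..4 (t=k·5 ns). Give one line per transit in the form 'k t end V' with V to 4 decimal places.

0 0 source 1.2000
1 5 load 2.4000
2 10 source 2.1600
3 15 load 1.9200
4 20 source 1.9680

Γ_L=1.000000, Γ_S=-0.200000; launch V₁=2·75/125=1.200000
k=0 src: V=1.2000
k=1 load: inc=1.200000, refl=1.200000·1.000000=1.2000; V=0.000000+1.200000+1.200000=2.4000
k=2 src: inc=1.200000, refl=1.200000·-0.200000=-0.2400; V=1.200000+1.200000+-0.240000=2.1600
k=3 load: inc=-0.240000, refl=-0.240000·1.000000=-0.2400; V=2.400000+-0.240000+-0.240000=1.9200
k=4 src: inc=-0.240000, refl=-0.240000·-0.200000=0.0480; V=2.160000+-0.240000+0.048000=1.9680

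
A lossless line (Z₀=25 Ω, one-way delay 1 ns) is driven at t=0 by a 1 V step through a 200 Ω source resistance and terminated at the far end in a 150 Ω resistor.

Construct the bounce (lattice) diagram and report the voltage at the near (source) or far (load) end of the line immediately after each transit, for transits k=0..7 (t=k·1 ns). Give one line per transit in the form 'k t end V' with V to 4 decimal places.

0 0 source 0.1111
1 1 load 0.1905
2 2 source 0.2522
3 3 load 0.2963
4 4 source 0.3306
5 5 load 0.3551
6 6 source 0.3741
7 7 load 0.3877

Γ_L=0.714286, Γ_S=0.777778; launch V₁=1·25/225=0.111111
k=0 src: V=0.1111
k=1 load: inc=0.111111, refl=0.111111·0.714286=0.0794; V=0.000000+0.111111+0.079365=0.1905
k=2 src: inc=0.079365, refl=0.079365·0.777778=0.0617; V=0.111111+0.079365+0.061728=0.2522
k=3 load: inc=0.061728, refl=0.061728·0.714286=0.0441; V=0.190476+0.061728+0.044092=0.2963
k=4 src: inc=0.044092, refl=0.044092·0.777778=0.0343; V=0.252205+0.044092+0.034294=0.3306
k=5 load: inc=0.034294, refl=0.034294·0.714286=0.0245; V=0.296296+0.034294+0.024495=0.3551
k=6 src: inc=0.024495, refl=0.024495·0.777778=0.0191; V=0.330590+0.024495+0.019052=0.3741
k=7 load: inc=0.019052, refl=0.019052·0.714286=0.0136; V=0.355085+0.019052+0.013609=0.3877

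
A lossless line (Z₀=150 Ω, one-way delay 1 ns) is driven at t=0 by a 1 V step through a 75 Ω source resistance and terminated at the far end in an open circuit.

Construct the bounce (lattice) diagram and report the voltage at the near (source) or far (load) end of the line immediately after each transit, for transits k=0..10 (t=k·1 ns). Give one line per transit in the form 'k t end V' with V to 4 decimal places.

0 0 source 0.6667
1 1 load 1.3333
2 2 source 1.1111
3 3 load 0.8889
4 4 source 0.9630
5 5 load 1.0370
6 6 source 1.0123
7 7 load 0.9877
8 8 source 0.9959
9 9 load 1.0041
10 10 source 1.0014

Γ_L=1.000000, Γ_S=-0.333333; launch V₁=1·150/225=0.666667
k=0 src: V=0.6667
k=1 load: inc=0.666667, refl=0.666667·1.000000=0.6667; V=0.000000+0.666667+0.666667=1.3333
k=2 src: inc=0.666667, refl=0.666667·-0.333333=-0.2222; V=0.666667+0.666667+-0.222222=1.1111
k=3 load: inc=-0.222222, refl=-0.222222·1.000000=-0.2222; V=1.333333+-0.222222+-0.222222=0.8889
k=4 src: inc=-0.222222, refl=-0.222222·-0.333333=0.0741; V=1.111111+-0.222222+0.074074=0.9630
k=5 load: inc=0.074074, refl=0.074074·1.000000=0.0741; V=0.888889+0.074074+0.074074=1.0370
k=6 src: inc=0.074074, refl=0.074074·-0.333333=-0.0247; V=0.962963+0.074074+-0.024691=1.0123
k=7 load: inc=-0.024691, refl=-0.024691·1.000000=-0.0247; V=1.037037+-0.024691+-0.024691=0.9877
k=8 src: inc=-0.024691, refl=-0.024691·-0.333333=0.0082; V=1.012346+-0.024691+0.008230=0.9959
k=9 load: inc=0.008230, refl=0.008230·1.000000=0.0082; V=0.987654+0.008230+0.008230=1.0041
k=10 src: inc=0.008230, refl=0.008230·-0.333333=-0.0027; V=0.995885+0.008230+-0.002743=1.0014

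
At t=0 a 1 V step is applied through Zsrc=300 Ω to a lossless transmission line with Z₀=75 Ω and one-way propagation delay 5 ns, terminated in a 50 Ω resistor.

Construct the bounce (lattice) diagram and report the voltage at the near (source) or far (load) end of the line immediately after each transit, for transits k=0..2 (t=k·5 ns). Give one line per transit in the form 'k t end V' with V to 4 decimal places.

0 0 source 0.2000
1 5 load 0.1600
2 10 source 0.1360

Γ_L=-0.200000, Γ_S=0.600000; launch V₁=1·75/375=0.200000
k=0 src: V=0.2000
k=1 load: inc=0.200000, refl=0.200000·-0.200000=-0.0400; V=0.000000+0.200000+-0.040000=0.1600
k=2 src: inc=-0.040000, refl=-0.040000·0.600000=-0.0240; V=0.200000+-0.040000+-0.024000=0.1360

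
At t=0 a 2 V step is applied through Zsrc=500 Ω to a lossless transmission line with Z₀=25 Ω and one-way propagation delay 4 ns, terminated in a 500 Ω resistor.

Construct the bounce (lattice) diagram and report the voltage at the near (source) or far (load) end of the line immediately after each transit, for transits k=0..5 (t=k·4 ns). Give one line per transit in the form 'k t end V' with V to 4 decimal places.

0 0 source 0.0952
1 4 load 0.1814
2 8 source 0.2594
3 12 load 0.3299
4 16 source 0.3937
5 20 load 0.4515

Γ_L=0.904762, Γ_S=0.904762; launch V₁=2·25/525=0.095238
k=0 src: V=0.0952
k=1 load: inc=0.095238, refl=0.095238·0.904762=0.0862; V=0.000000+0.095238+0.086168=0.1814
k=2 src: inc=0.086168, refl=0.086168·0.904762=0.0780; V=0.095238+0.086168+0.077961=0.2594
k=3 load: inc=0.077961, refl=0.077961·0.904762=0.0705; V=0.181406+0.077961+0.070536=0.3299
k=4 src: inc=0.070536, refl=0.070536·0.904762=0.0638; V=0.259367+0.070536+0.063819=0.3937
k=5 load: inc=0.063819, refl=0.063819·0.904762=0.0577; V=0.329904+0.063819+0.057741=0.4515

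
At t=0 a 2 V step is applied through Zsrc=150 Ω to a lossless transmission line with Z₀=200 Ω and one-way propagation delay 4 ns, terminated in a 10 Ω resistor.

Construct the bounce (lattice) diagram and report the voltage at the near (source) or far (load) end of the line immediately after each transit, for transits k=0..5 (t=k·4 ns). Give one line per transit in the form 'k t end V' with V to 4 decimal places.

0 0 source 1.1429
1 4 load 0.1088
2 8 source 0.2566
3 12 load 0.1229
4 16 source 0.1420
5 20 load 0.1247

Γ_L=-0.904762, Γ_S=-0.142857; launch V₁=2·200/350=1.142857
k=0 src: V=1.1429
k=1 load: inc=1.142857, refl=1.142857·-0.904762=-1.0340; V=0.000000+1.142857+-1.034014=0.1088
k=2 src: inc=-1.034014, refl=-1.034014·-0.142857=0.1477; V=1.142857+-1.034014+0.147716=0.2566
k=3 load: inc=0.147716, refl=0.147716·-0.904762=-0.1336; V=0.108844+0.147716+-0.133648=0.1229
k=4 src: inc=-0.133648, refl=-0.133648·-0.142857=0.0191; V=0.256560+-0.133648+0.019093=0.1420
k=5 load: inc=0.019093, refl=0.019093·-0.904762=-0.0173; V=0.122912+0.019093+-0.017274=0.1247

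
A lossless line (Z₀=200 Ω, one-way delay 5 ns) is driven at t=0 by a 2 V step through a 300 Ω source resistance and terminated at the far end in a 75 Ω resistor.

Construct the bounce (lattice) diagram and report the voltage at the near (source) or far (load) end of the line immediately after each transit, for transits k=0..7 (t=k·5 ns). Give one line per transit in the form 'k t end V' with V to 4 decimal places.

Γ_L=-0.454545, Γ_S=0.200000; launch V₁=2·200/500=0.800000
k=0 src: V=0.8000
k=1 load: inc=0.800000, refl=0.800000·-0.454545=-0.3636; V=0.000000+0.800000+-0.363636=0.4364
k=2 src: inc=-0.363636, refl=-0.363636·0.200000=-0.0727; V=0.800000+-0.363636+-0.072727=0.3636
k=3 load: inc=-0.072727, refl=-0.072727·-0.454545=0.0331; V=0.436364+-0.072727+0.033058=0.3967
k=4 src: inc=0.033058, refl=0.033058·0.200000=0.0066; V=0.363636+0.033058+0.006612=0.4033
k=5 load: inc=0.006612, refl=0.006612·-0.454545=-0.0030; V=0.396694+0.006612+-0.003005=0.4003
k=6 src: inc=-0.003005, refl=-0.003005·0.200000=-0.0006; V=0.403306+-0.003005+-0.000601=0.3997
k=7 load: inc=-0.000601, refl=-0.000601·-0.454545=0.0003; V=0.400301+-0.000601+0.000273=0.4000

0 0 source 0.8000
1 5 load 0.4364
2 10 source 0.3636
3 15 load 0.3967
4 20 source 0.4033
5 25 load 0.4003
6 30 source 0.3997
7 35 load 0.4000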